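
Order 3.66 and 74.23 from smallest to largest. 3.66, 74.23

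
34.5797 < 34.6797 True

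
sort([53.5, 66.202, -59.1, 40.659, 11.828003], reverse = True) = [66.202, 53.5, 40.659, 11.828003, -59.1]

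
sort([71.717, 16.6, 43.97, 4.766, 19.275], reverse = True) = [71.717, 43.97, 19.275, 16.6, 4.766]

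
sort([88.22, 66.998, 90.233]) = [66.998, 88.22, 90.233]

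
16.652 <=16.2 False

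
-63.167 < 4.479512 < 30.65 True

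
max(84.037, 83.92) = 84.037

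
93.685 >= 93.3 True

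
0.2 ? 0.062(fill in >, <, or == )>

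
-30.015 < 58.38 True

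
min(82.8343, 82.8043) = 82.8043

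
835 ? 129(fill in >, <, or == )>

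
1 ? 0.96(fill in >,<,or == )>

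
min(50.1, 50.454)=50.1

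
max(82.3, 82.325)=82.325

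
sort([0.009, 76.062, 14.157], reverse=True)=[76.062, 14.157, 0.009]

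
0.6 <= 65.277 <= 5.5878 False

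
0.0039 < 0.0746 True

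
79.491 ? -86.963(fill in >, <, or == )>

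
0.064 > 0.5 False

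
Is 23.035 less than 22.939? No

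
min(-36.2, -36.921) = -36.921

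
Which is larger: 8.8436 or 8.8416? 8.8436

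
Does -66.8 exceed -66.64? No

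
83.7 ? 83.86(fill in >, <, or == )<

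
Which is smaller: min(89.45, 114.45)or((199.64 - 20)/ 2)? min(89.45, 114.45)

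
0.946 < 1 True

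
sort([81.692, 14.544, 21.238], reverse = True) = [81.692, 21.238, 14.544]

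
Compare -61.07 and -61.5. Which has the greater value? -61.07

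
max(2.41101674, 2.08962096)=2.41101674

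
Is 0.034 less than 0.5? Yes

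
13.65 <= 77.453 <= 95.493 True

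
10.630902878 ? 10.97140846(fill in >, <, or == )<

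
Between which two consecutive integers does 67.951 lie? 67 and 68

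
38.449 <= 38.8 True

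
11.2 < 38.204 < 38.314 True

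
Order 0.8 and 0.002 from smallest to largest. 0.002, 0.8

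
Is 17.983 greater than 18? No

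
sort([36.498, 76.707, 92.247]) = [36.498, 76.707, 92.247]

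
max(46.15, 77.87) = 77.87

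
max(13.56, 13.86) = 13.86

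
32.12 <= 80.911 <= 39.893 False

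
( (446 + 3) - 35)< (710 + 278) True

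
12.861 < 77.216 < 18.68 False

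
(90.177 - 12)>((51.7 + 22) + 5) False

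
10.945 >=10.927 True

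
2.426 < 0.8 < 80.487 False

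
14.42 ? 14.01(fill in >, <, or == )>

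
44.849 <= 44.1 False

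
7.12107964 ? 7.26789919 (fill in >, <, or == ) <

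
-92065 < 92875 True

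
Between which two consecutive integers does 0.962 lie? 0 and 1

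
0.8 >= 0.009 True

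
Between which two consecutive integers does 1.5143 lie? 1 and 2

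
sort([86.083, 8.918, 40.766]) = [8.918, 40.766, 86.083]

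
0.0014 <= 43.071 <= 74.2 True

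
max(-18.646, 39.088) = 39.088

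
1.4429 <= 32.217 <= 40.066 True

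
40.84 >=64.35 False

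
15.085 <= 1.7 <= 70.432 False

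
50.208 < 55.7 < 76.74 True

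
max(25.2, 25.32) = 25.32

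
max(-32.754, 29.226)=29.226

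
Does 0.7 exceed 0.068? Yes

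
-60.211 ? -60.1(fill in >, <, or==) <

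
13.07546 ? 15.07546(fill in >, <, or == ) <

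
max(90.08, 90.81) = 90.81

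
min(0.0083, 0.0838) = 0.0083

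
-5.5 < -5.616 False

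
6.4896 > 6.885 False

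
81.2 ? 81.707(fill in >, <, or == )<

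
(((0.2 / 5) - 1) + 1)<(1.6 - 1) True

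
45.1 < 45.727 True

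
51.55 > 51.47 True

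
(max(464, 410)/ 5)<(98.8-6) False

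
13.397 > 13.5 False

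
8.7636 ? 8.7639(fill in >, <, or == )<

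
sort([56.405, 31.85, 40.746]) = [31.85, 40.746, 56.405]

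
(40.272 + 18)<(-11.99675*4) False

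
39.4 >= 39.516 False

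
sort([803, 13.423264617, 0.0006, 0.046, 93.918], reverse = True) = [803, 93.918, 13.423264617, 0.046, 0.0006]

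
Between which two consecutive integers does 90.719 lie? 90 and 91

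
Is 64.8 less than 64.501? No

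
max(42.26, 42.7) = 42.7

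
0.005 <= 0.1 True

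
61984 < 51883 False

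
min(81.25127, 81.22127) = 81.22127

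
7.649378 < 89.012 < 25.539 False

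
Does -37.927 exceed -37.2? No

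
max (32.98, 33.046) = 33.046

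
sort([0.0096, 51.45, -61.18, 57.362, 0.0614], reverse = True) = [57.362, 51.45, 0.0614, 0.0096, -61.18]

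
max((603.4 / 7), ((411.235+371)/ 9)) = 86.915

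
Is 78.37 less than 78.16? No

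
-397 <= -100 True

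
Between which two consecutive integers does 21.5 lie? 21 and 22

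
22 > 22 False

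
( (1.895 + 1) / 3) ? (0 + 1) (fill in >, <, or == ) <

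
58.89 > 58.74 True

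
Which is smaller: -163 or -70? -163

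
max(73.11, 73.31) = 73.31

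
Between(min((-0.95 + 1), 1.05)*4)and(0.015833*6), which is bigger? (min((-0.95 + 1), 1.05)*4)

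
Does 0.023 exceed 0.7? No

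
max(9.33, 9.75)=9.75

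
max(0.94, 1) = 1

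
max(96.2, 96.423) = 96.423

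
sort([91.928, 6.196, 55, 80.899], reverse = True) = [91.928, 80.899, 55, 6.196]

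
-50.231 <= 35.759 True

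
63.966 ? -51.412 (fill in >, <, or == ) >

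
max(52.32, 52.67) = 52.67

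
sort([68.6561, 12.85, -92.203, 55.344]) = [-92.203, 12.85, 55.344, 68.6561]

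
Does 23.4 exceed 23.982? No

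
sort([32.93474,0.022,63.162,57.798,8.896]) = [0.022,8.896,32.93474,57.798,63.162]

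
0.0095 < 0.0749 True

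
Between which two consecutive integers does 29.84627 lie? 29 and 30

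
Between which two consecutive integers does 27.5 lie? 27 and 28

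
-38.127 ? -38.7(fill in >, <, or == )>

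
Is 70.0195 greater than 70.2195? No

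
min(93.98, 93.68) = 93.68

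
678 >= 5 True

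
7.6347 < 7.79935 True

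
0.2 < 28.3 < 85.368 True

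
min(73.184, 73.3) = 73.184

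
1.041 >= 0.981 True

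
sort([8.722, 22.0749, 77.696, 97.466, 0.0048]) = [0.0048, 8.722, 22.0749, 77.696, 97.466]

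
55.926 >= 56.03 False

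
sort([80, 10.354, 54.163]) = [10.354, 54.163, 80]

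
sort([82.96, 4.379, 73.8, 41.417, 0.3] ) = [0.3, 4.379, 41.417, 73.8, 82.96]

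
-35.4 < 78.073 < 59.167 False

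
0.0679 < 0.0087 False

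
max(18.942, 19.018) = 19.018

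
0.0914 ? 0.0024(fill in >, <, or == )>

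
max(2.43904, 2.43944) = 2.43944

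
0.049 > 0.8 False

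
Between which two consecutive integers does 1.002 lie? 1 and 2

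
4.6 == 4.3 False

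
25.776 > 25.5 True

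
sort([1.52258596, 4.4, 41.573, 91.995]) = [1.52258596, 4.4, 41.573, 91.995]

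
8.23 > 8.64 False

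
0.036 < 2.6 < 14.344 True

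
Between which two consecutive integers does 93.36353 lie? 93 and 94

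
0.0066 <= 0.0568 True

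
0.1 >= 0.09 True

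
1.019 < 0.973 False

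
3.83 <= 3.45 False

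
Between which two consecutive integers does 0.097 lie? 0 and 1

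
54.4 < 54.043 False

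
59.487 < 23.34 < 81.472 False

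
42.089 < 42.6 True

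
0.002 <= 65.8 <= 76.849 True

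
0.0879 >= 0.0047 True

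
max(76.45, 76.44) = 76.45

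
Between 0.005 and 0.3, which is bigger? 0.3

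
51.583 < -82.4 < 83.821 False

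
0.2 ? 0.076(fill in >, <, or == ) >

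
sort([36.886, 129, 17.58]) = [17.58, 36.886, 129]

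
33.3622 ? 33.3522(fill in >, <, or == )>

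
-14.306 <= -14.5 False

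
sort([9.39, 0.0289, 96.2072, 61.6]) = [0.0289, 9.39, 61.6, 96.2072]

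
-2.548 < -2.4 True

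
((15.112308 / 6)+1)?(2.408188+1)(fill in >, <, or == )>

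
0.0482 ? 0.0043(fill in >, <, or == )>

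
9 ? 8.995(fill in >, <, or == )>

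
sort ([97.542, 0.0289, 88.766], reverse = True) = [97.542, 88.766, 0.0289]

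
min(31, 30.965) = 30.965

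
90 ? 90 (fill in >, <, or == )==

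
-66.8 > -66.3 False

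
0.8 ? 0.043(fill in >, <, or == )>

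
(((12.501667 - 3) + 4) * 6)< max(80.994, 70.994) False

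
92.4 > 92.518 False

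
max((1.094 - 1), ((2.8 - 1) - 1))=0.8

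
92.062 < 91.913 False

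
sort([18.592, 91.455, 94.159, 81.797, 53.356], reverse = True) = [94.159, 91.455, 81.797, 53.356, 18.592]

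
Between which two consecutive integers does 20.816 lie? 20 and 21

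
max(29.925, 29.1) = 29.925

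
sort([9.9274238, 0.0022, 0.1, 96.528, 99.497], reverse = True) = [99.497, 96.528, 9.9274238, 0.1, 0.0022]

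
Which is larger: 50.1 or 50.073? 50.1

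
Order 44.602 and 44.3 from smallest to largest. 44.3, 44.602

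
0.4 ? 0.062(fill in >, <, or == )>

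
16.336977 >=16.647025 False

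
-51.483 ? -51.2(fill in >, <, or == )<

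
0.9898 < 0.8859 False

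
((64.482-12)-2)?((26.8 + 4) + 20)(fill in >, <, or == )<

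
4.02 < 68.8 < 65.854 False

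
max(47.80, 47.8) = 47.8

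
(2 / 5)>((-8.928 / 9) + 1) True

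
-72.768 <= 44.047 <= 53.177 True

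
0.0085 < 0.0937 True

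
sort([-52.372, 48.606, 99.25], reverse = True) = [99.25, 48.606, -52.372]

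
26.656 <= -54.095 False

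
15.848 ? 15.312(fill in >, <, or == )>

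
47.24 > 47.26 False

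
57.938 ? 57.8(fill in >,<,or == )>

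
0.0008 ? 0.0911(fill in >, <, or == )<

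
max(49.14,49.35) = 49.35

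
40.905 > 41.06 False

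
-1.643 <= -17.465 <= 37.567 False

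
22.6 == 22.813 False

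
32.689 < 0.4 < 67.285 False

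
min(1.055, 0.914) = 0.914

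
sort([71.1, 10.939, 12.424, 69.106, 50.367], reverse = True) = [71.1, 69.106, 50.367, 12.424, 10.939]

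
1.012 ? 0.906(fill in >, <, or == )>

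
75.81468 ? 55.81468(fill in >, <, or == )>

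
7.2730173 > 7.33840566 False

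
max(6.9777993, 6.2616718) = 6.9777993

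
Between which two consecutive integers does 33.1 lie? 33 and 34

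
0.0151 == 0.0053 False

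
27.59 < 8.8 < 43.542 False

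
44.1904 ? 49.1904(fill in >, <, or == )<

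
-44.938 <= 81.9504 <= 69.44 False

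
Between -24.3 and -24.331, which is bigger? -24.3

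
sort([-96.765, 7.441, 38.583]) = [-96.765, 7.441, 38.583]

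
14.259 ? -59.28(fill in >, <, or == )>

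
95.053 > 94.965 True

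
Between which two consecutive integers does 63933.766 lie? 63933 and 63934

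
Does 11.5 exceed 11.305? Yes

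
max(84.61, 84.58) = 84.61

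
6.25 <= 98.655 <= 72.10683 False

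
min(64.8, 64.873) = 64.8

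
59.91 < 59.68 False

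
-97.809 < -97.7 True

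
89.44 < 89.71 True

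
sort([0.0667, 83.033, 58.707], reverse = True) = [83.033, 58.707, 0.0667]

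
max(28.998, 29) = 29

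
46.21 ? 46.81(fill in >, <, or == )<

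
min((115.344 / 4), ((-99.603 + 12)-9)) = -96.603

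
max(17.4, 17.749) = 17.749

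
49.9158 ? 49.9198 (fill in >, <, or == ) <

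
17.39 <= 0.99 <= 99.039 False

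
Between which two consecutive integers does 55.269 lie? 55 and 56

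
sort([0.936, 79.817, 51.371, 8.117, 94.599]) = [0.936, 8.117, 51.371, 79.817, 94.599]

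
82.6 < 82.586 False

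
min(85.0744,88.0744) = 85.0744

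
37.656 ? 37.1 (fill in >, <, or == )>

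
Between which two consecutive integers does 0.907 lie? 0 and 1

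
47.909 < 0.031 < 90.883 False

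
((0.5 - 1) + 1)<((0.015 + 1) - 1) False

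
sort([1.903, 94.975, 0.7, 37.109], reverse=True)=[94.975, 37.109, 1.903, 0.7]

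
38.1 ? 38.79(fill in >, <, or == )<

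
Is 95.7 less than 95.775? Yes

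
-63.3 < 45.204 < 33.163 False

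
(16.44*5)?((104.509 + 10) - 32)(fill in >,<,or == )<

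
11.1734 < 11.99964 True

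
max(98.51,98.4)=98.51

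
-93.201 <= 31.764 True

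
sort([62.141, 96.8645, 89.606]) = [62.141, 89.606, 96.8645]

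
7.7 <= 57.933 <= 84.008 True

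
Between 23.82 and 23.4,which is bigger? 23.82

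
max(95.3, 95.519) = 95.519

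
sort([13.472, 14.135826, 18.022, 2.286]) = [2.286, 13.472, 14.135826, 18.022]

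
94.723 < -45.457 False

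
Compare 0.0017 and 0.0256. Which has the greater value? 0.0256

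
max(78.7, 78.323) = 78.7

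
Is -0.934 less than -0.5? Yes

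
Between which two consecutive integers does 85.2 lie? 85 and 86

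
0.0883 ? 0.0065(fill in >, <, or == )>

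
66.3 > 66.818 False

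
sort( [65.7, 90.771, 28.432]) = [28.432, 65.7, 90.771]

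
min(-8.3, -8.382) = -8.382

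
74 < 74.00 False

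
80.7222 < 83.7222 True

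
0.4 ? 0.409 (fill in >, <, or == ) <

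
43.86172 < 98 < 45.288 False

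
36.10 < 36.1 False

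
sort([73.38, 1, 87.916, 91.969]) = [1, 73.38, 87.916, 91.969]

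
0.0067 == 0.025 False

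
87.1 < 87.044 False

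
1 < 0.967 False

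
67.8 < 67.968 True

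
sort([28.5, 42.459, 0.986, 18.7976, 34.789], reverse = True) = [42.459, 34.789, 28.5, 18.7976, 0.986]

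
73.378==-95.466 False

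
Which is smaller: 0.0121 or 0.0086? 0.0086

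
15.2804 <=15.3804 True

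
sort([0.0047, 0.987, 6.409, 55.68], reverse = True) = [55.68, 6.409, 0.987, 0.0047]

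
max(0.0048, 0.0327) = 0.0327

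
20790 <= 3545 False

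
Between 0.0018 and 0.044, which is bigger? 0.044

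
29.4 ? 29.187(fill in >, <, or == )>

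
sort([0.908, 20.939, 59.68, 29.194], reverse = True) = [59.68, 29.194, 20.939, 0.908]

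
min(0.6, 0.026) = 0.026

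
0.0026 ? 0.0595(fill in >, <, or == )<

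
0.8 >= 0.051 True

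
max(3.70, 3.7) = 3.7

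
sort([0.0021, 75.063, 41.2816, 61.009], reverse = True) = [75.063, 61.009, 41.2816, 0.0021]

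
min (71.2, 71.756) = 71.2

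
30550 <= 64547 True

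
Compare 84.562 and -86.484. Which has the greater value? 84.562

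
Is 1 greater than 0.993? Yes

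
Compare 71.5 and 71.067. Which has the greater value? 71.5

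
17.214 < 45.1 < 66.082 True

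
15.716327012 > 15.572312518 True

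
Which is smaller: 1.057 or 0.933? 0.933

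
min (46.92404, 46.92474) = 46.92404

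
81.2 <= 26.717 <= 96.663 False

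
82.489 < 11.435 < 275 False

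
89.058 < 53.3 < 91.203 False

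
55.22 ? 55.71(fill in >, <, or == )<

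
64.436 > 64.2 True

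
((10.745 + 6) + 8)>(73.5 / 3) True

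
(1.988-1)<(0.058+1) True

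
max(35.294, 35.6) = 35.6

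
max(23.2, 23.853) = 23.853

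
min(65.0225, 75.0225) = 65.0225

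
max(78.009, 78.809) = 78.809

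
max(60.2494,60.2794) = 60.2794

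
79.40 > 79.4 False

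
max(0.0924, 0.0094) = 0.0924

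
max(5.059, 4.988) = 5.059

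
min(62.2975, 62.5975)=62.2975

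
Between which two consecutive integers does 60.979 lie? 60 and 61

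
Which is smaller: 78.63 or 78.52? 78.52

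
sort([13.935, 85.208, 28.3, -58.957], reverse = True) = [85.208, 28.3, 13.935, -58.957]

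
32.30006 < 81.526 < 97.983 True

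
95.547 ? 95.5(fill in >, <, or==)>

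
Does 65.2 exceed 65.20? No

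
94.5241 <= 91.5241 False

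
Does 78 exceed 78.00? No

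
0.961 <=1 True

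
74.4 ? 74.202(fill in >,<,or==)>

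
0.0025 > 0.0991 False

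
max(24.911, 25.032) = 25.032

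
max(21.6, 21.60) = 21.60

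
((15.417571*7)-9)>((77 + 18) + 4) False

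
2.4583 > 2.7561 False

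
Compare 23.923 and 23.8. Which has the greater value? 23.923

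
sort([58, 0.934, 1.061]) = [0.934, 1.061, 58]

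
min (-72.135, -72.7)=-72.7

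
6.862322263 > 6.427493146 True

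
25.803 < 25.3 False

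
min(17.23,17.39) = 17.23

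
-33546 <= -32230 True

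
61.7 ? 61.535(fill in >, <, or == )>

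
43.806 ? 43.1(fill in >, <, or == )>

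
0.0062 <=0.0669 True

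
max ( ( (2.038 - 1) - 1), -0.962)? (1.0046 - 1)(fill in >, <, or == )>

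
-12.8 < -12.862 False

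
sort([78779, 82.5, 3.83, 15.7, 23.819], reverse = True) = [78779, 82.5, 23.819, 15.7, 3.83]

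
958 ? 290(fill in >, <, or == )>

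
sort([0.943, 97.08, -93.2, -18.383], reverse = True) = [97.08, 0.943, -18.383, -93.2]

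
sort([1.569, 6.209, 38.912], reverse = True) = [38.912, 6.209, 1.569]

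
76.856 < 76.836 False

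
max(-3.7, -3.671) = -3.671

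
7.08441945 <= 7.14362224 True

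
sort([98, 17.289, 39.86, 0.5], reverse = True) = [98, 39.86, 17.289, 0.5]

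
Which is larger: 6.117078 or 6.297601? 6.297601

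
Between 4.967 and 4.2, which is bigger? 4.967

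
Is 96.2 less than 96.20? No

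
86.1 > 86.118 False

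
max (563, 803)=803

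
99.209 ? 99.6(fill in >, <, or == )<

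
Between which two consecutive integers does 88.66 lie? 88 and 89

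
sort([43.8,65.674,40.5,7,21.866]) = [7,21.866,40.5,43.8,65.674]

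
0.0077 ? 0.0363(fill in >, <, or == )<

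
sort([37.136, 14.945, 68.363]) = [14.945, 37.136, 68.363]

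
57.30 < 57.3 False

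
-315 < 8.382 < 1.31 False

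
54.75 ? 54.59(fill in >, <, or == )>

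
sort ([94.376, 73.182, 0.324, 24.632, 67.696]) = [0.324, 24.632, 67.696, 73.182, 94.376]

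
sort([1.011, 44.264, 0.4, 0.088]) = [0.088, 0.4, 1.011, 44.264]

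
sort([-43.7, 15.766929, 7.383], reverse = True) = [15.766929, 7.383, -43.7]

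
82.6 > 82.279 True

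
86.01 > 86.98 False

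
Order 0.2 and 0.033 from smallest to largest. 0.033, 0.2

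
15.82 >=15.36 True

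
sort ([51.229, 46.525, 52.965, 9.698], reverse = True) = [52.965, 51.229, 46.525, 9.698]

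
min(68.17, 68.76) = 68.17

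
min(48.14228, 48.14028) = 48.14028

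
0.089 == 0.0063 False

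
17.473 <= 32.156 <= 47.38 True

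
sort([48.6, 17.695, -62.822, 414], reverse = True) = [414, 48.6, 17.695, -62.822]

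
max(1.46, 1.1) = 1.46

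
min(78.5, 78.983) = 78.5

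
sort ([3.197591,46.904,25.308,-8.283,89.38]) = [-8.283,3.197591,25.308,46.904,89.38]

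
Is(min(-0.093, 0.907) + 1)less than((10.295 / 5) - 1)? Yes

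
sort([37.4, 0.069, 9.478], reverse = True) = [37.4, 9.478, 0.069]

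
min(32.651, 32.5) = 32.5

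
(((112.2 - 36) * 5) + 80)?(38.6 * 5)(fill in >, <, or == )>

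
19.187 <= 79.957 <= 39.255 False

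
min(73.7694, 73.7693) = 73.7693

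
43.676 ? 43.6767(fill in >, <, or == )<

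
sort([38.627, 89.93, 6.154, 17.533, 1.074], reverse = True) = [89.93, 38.627, 17.533, 6.154, 1.074]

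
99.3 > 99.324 False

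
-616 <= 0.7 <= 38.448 True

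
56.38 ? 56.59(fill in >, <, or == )<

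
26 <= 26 True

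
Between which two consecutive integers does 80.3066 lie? 80 and 81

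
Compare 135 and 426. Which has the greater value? 426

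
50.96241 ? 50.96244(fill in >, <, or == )<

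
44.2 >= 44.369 False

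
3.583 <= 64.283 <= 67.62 True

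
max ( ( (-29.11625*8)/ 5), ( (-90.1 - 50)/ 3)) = -46.586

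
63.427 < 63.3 False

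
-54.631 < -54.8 False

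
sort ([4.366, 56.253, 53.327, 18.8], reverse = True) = [56.253, 53.327, 18.8, 4.366]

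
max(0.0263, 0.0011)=0.0263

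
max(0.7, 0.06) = 0.7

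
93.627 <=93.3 False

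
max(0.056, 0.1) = 0.1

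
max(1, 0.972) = 1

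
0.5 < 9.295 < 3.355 False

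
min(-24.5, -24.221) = -24.5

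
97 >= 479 False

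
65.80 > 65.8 False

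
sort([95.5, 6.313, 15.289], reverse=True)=[95.5, 15.289, 6.313]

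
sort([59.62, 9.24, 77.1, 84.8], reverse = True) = [84.8, 77.1, 59.62, 9.24]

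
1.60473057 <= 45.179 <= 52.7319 True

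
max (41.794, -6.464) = 41.794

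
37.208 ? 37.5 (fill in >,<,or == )<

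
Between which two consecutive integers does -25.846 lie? -26 and -25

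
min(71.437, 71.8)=71.437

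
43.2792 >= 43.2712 True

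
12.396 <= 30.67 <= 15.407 False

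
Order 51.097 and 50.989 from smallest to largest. 50.989, 51.097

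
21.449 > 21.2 True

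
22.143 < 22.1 False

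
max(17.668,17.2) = 17.668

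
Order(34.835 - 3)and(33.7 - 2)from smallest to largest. (33.7 - 2), (34.835 - 3)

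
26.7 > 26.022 True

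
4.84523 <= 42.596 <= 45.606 True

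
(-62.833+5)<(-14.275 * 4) True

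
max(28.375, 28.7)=28.7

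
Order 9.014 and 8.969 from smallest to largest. 8.969, 9.014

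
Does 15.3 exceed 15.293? Yes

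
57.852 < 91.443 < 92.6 True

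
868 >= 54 True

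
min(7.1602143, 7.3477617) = 7.1602143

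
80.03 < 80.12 True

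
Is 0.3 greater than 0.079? Yes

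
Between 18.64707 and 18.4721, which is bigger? 18.64707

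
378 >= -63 True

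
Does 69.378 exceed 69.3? Yes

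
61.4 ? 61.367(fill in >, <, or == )>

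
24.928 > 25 False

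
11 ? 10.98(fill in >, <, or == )>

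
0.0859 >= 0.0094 True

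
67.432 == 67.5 False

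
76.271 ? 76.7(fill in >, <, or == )<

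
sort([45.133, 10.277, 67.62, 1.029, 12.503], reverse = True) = [67.62, 45.133, 12.503, 10.277, 1.029]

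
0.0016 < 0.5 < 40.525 True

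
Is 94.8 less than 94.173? No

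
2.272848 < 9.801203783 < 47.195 True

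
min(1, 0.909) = 0.909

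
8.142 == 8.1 False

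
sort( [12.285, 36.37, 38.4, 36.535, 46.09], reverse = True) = [46.09, 38.4, 36.535, 36.37, 12.285]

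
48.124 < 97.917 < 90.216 False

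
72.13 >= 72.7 False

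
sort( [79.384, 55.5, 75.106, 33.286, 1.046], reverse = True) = [79.384, 75.106, 55.5, 33.286, 1.046]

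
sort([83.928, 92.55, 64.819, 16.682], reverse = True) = [92.55, 83.928, 64.819, 16.682]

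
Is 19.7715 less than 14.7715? No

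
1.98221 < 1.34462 False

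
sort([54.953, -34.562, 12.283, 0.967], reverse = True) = [54.953, 12.283, 0.967, -34.562]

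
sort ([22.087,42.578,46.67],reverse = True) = [46.67,42.578,22.087]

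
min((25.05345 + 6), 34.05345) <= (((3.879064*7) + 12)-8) True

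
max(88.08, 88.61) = 88.61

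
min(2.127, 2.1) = 2.1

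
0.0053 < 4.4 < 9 True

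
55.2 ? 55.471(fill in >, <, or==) <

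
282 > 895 False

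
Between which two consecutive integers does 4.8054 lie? 4 and 5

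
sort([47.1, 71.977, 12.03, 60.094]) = [12.03, 47.1, 60.094, 71.977]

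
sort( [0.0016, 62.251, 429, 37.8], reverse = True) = [429, 62.251, 37.8, 0.0016]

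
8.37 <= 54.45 True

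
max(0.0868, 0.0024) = 0.0868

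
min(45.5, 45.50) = 45.5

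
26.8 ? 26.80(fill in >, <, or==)==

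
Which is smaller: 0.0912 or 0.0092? 0.0092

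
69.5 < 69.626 True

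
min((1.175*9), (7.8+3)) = 10.575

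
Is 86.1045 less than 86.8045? Yes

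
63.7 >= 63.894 False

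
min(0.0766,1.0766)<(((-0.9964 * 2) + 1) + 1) False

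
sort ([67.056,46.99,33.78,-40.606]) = [-40.606,33.78,46.99,67.056]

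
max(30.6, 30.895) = 30.895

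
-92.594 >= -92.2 False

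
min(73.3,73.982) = 73.3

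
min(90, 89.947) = 89.947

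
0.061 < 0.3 True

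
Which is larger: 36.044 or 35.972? 36.044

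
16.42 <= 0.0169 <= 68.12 False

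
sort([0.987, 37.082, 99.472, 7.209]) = [0.987, 7.209, 37.082, 99.472]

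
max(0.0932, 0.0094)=0.0932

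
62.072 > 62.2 False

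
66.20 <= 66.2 True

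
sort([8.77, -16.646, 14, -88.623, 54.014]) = [-88.623, -16.646, 8.77, 14, 54.014]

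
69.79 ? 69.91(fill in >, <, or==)<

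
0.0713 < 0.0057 False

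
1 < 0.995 False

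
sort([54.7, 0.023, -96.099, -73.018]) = [-96.099, -73.018, 0.023, 54.7]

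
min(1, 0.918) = 0.918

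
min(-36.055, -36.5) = -36.5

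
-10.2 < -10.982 False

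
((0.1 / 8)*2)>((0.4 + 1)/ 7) False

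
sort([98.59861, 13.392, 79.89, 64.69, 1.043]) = [1.043, 13.392, 64.69, 79.89, 98.59861]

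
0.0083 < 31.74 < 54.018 True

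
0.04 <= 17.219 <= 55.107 True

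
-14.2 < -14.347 False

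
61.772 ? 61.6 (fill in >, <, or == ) >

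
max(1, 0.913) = 1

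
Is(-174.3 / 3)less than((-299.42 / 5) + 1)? No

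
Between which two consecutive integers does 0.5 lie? 0 and 1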